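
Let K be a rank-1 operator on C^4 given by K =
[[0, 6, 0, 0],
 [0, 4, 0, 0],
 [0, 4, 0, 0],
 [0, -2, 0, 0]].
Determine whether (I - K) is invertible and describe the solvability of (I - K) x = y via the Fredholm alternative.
(I - K) is invertible (det(I - K) = -3 ≠ 0), so for every y in C^4 the equation (I - K) x = y has a unique solution.

K has rank 1, so it is an outer product K = u v^T: every row of K is a multiple of one row vector. Reading off the entries, u = (3, 2, 2, -1) and v = (0, 2, 0, 0) (row i of K equals u_i·v^T). A rank-one matrix u v^T satisfies K u = u (v·u) and kills the (3)-dimensional subspace v^⊥, so its characteristic polynomial is lambda^3 (lambda - v·u) with v·u = tr K = 4. Hence the eigenvalues of I - K are 1 (multiplicity 3) and 1 - (4) = -3, so det(I - K) = -3. (Direct check: I - K =
[[1, -6, 0, 0],
 [0, -3, 0, 0],
 [0, -4, 1, 0],
 [0, 2, 0, 1]]
has determinant -3.) The finite-dimensional Fredholm alternative says: either (I - K) is invertible, or ker(I - K) ≠ {0} and then range(I - K) = ker((I - K)^*)^⊥, with dim ker(I - K) = dim ker((I - K)^*). Since det(I - K) ≠ 0, 1 is not an eigenvalue of K and ker(I - K) = {0}, so we are in the first case: for every y there is a unique x = (I - K)^(-1) y. Explicitly, by the Sherman–Morrison formula, (I - u v^T)^(-1) = I + u v^T/(1 - v·u), i.e. (I - K)^(-1) = I + K/(-3).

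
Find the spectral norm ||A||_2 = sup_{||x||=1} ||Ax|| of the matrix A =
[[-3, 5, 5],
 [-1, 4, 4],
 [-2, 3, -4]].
||A||_2 ≈ 9.5354 (= sqrt(largest eigenvalue of A^T A))

||A||_2 = sigma_max(A) = sqrt(lambda_max(A^T A)). Form the symmetric matrix M = A^T A =
[[14, -25, -11],
 [-25, 50, 29],
 [-11, 29, 57]].
Its characteristic polynomial (trace, sum of principal 2x2 minors, determinant of M give the coefficients) is
  p(λ) = det(λ I - M) = λ^3 - 121λ^2 + 2761λ - 2401.
No integer candidate from the rational root theorem (±divisors of 2401) is a root, so the roots are irrational. The cubic discriminant is Δ = 24688957424 > 0, so there are three distinct real roots. p(0) = -2401 and p(1) = 240 have opposite signs, so a root lies in (0, 1); Newton's method refines it to λ ≈ 0.9053. p(29) = 296 and p(30) = -1471 have opposite signs, so a root lies in (29, 30); Newton's method refines it to λ ≈ 29.1701. p(90) = -5011 and p(91) = 420 have opposite signs, so a root lies in (90, 91); Newton's method refines it to λ ≈ 90.9246. Check (Vieta): the three roots sum to 121, matching tr M = 121.
So the eigenvalues of A^T A are ≈ 0.9053, 29.1701, 90.9246 (all ≥ 0, as they must be for A^T A). The largest is λ_max ≈ 90.9246, hence ||A||_2 = sqrt(λ_max) ≈ 9.5354.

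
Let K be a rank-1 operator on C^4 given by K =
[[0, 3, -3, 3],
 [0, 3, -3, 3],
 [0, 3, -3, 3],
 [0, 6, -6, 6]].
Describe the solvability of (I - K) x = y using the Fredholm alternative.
(I - K) is invertible (det(I - K) = -5 ≠ 0), so for every y in C^4 the equation (I - K) x = y has a unique solution.

K has rank 1, so it is an outer product K = u v^T: every row of K is a multiple of one row vector. Reading off the entries, u = (1, 1, 1, 2) and v = (0, 3, -3, 3) (row i of K equals u_i·v^T). A rank-one matrix u v^T satisfies K u = u (v·u) and kills the (3)-dimensional subspace v^⊥, so its characteristic polynomial is lambda^3 (lambda - v·u) with v·u = tr K = 6. Hence the eigenvalues of I - K are 1 (multiplicity 3) and 1 - (6) = -5, so det(I - K) = -5. (Direct check: I - K =
[[1, -3, 3, -3],
 [0, -2, 3, -3],
 [0, -3, 4, -3],
 [0, -6, 6, -5]]
has determinant -5.) The finite-dimensional Fredholm alternative says: either (I - K) is invertible, or ker(I - K) ≠ {0} and then range(I - K) = ker((I - K)^*)^⊥, with dim ker(I - K) = dim ker((I - K)^*). Since det(I - K) ≠ 0, 1 is not an eigenvalue of K and ker(I - K) = {0}, so we are in the first case: for every y there is a unique x = (I - K)^(-1) y. Explicitly, by the Sherman–Morrison formula, (I - u v^T)^(-1) = I + u v^T/(1 - v·u), i.e. (I - K)^(-1) = I + K/(-5).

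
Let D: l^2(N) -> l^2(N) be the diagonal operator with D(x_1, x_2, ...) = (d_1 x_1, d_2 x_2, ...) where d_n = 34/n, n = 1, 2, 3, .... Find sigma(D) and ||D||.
sigma(D) = {34/n : n ≥ 1} ∪ {0}; ||D|| = 34

A bounded diagonal operator on l^2 with diagonal entries d_n has spectrum equal to the closure of {d_n : n ≥ 1}: every d_n is an eigenvalue (with eigenvector e_n), so {d_n} ⊂ sigma(D); the spectrum is closed, so its closure is too; and for lambda not in the closure, (D - lambda I) has bounded inverse (the diagonal entries 1/(d_n - lambda) are bounded). For our sequence d_n = 34/n, n = 1, 2, 3, ...:
  - {d_n} = {34/n : n ≥ 1}; the only limit point is 0
  - closure = {34/n : n ≥ 1} ∪ {0}
For the norm: a diagonal operator has ||D|| = sup_n |d_n|. Here d_n = 34/n is positive and decreasing, so sup_n |d_n| = d_1 = 34. So ||D|| = 34.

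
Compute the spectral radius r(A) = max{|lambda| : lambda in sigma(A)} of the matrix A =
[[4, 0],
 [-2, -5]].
r(A) = 5

The eigenvalues of A are the roots of its characteristic polynomial. With M = A (coefficients from the trace and determinant):
  p(λ) = det(λ I - M) = λ^2 + λ - 20.
For λ^2 + λ - 20 the discriminant is 81. It is a perfect square (9^2), so the roots are rational: λ = (-1 ± 9)/2 = 4, -5.
Thus the eigenvalues (to 4 decimals) are 4 (modulus 4); -5 (modulus 5). The spectral radius is the largest modulus: r(A) = 5. (Cross-check: r(A) ≤ ||A||_2 ≈ 5.7278; equality holds whenever A is normal, though it can also hold for some non-normal A.)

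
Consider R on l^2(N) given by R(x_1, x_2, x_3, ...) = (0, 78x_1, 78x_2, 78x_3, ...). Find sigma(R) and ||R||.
sigma(R) = closed disk {z in C : |z| ≤ 78}; ||R|| = 78

Note R = 78·U where U is the unit right shift (U x)_k = x_{k-1} (with x_0 := 0); so ||R|| = 78||U|| and sigma(R) = 78·sigma(U). ||R x||^2 = sum_{k≥1} |78x_k|^2 = 6084||x||^2, so ||R|| = 78 and sigma(R) ⊂ {|z| ≤ 78}. For any |lambda| < 78, the equation (R - lambda I) x = 0 forces x_1 = 0, then 78x_k = lambda x_{k+1} ⇒ x = 0, so R has no eigenvalues. But (R - lambda I) is not surjective for |lambda| < 78: solving (R - lambda I) x = e_1 would require x_n proportional to (lambda/78)^(-n), which is not in l^2. So every |lambda| < 78 lies in the residual spectrum. The boundary |lambda| = 78 is in the approximate point spectrum (the spectrum is closed). Hence sigma(R) is the closed disk of radius 78.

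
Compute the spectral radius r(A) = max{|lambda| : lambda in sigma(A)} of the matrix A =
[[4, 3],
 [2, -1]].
r(A) = 5

The eigenvalues of A are the roots of its characteristic polynomial. With M = A (coefficients from the trace and determinant):
  p(λ) = det(λ I - M) = λ^2 - 3λ - 10.
For λ^2 - 3λ - 10 the discriminant is 49. It is a perfect square (7^2), so the roots are rational: λ = (3 ± 7)/2 = 5, -2.
Thus the eigenvalues (to 4 decimals) are 5 (modulus 5); -2 (modulus 2). The spectral radius is the largest modulus: r(A) = 5. (Cross-check: r(A) ≤ ||A||_2 ≈ 5.1167; equality holds whenever A is normal, though it can also hold for some non-normal A.)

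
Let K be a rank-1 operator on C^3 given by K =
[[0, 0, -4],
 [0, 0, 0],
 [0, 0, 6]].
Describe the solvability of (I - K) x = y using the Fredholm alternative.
(I - K) is invertible (det(I - K) = -5 ≠ 0), so for every y in C^3 the equation (I - K) x = y has a unique solution.

K has rank 1, so it is an outer product K = u v^T: every row of K is a multiple of one row vector. Reading off the entries, u = (2, 0, -3) and v = (0, 0, -2) (row i of K equals u_i·v^T). A rank-one matrix u v^T satisfies K u = u (v·u) and kills the (2)-dimensional subspace v^⊥, so its characteristic polynomial is lambda^2 (lambda - v·u) with v·u = tr K = 6. Hence the eigenvalues of I - K are 1 (multiplicity 2) and 1 - (6) = -5, so det(I - K) = -5. (Direct check: I - K =
[[1, 0, 4],
 [0, 1, 0],
 [0, 0, -5]]
has determinant -5.) The finite-dimensional Fredholm alternative says: either (I - K) is invertible, or ker(I - K) ≠ {0} and then range(I - K) = ker((I - K)^*)^⊥, with dim ker(I - K) = dim ker((I - K)^*). Since det(I - K) ≠ 0, 1 is not an eigenvalue of K and ker(I - K) = {0}, so we are in the first case: for every y there is a unique x = (I - K)^(-1) y. Explicitly, by the Sherman–Morrison formula, (I - u v^T)^(-1) = I + u v^T/(1 - v·u), i.e. (I - K)^(-1) = I + K/(-5).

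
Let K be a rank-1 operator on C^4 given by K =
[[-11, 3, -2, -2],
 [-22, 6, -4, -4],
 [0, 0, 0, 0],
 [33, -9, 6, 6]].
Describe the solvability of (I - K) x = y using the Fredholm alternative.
(I - K) is singular (det(I - K) = 0, i.e. 1 ∈ sigma(K)). (I - K) x = y is solvable iff y ⊥ ker((I - K)^*) = span{(-11, 3, -2, -2)}, i.e. iff -11y_1 + 3y_2 - 2y_3 - 2y_4 = 0. When solvable, the solutions are x = y + c·(1, 2, 0, -3), c arbitrary (ker(I - K) = span{(1, 2, 0, -3)}, dimension 1).

K has rank 1, so it is an outer product K = u v^T: every row of K is a multiple of one row vector. Reading off the entries, u = (1, 2, 0, -3) and v = (-11, 3, -2, -2) (row i of K equals u_i·v^T). A rank-one matrix u v^T satisfies K u = u (v·u) and kills the (3)-dimensional subspace v^⊥, so its characteristic polynomial is lambda^3 (lambda - v·u) with v·u = tr K = 1. Hence the eigenvalues of I - K are 1 (multiplicity 3) and 1 - (1) = 0, so det(I - K) = 0. (Direct check: I - K =
[[12, -3, 2, 2],
 [22, -5, 4, 4],
 [0, 0, 1, 0],
 [-33, 9, -6, -5]]
has determinant 0.) So 1 is an eigenvalue of K and (I - K) is not invertible. The finite-dimensional Fredholm alternative says: either (I - K) is invertible, or ker(I - K) ≠ {0} and then range(I - K) = ker((I - K)^*)^⊥, with dim ker(I - K) = dim ker((I - K)^*). We are in the second case, so we need both kernels. Kernel of I - K: (I - K) u = u - u (v·u) = u - u = 0, so ker(I - K) = span{u} = span{(1, 2, 0, -3)} (it is exactly 1-dimensional because rank(I - K) = 3). Kernel of the adjoint: K is real, so (I - K)^* = I - K^T = I - v u^T, and (I - v u^T) v = v - v (u·v) = 0; hence ker((I - K)^*) = span{v} = span{(-11, 3, -2, -2)}. Therefore (I - K) x = y is solvable iff <y, v> = 0, i.e. iff -11y_1 + 3y_2 - 2y_3 - 2y_4 = 0. When this holds, K y = u (v·y) = 0, so (I - K) y = y and x = y is a particular solution; the full solution set is the line x = y + c·u = y + c·(1, 2, 0, -3), c ∈ C.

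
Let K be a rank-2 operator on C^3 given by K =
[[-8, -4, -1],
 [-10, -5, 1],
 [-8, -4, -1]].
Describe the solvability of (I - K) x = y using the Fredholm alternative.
(I - K) is invertible (det(I - K) = 24 ≠ 0), so for every y in C^3 the equation (I - K) x = y has a unique solution.

K has rank 2 and factors as K = U V^T = u1 v1^T + u2 v2^T with u1 = (3, 3, 3), v1 = (-2, -1, -1), u2 = (-1, -2, -1), v2 = (2, 1, -2) (multiplying out reproduces the displayed K). The nonzero eigenvalues of U V^T coincide with those of the 2 x 2 matrix G = V^T U = [[v1·u1, v1·u2], [v2·u1, v2·u2]] = [[-12, 5], [3, -2]], and by the Sylvester determinant identity det(I_3 - U V^T) = det(I_2 - V^T U) = det([[13, -5], [-3, 3]]) = (13)(3) - (-5)(-3) = 24. (Direct check: I - K =
[[9, 4, 1],
 [10, 6, -1],
 [8, 4, 2]]
has determinant 24.) The finite-dimensional Fredholm alternative says: either (I - K) is invertible, or ker(I - K) ≠ {0} and then range(I - K) = ker((I - K)^*)^⊥, with dim ker(I - K) = dim ker((I - K)^*). Since det(I - K) ≠ 0, 1 is not an eigenvalue of K and ker(I - K) = {0}, so we are in the first case: for every y there is a unique x = (I - K)^(-1) y. (Explicitly, by the Woodbury identity, (I - U V^T)^(-1) = I + U (I_2 - G)^(-1) V^T.)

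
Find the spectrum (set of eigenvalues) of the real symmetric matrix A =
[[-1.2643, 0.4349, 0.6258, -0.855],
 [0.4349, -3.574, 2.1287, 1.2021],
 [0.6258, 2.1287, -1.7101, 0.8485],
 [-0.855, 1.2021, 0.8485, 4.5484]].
sigma(A) ≈ {-5, -2, 0, 5}

A is real symmetric, so its spectrum consists of real eigenvalues. Expanding the characteristic polynomial of the displayed matrix gives
  det(λ I - A) = p(λ) = λ^4 + (2)λ^3 + (-25)λ^2 + (-50.0021)λ + (-0.002).
Solving p(λ) = 0 yields eigenvalues ≈ -5, -2, 0, 5. (A is shown rounded to 4 decimals, so these recover the underlying integer eigenvalues to within that precision.)
Verification: the trace of A = -2 equals the sum of eigenvalues -2, and det(A) ≈ -0.0020 matches the eigenvalue product 0.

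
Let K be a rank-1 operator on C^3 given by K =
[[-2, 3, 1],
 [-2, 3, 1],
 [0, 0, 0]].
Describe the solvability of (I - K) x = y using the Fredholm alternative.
(I - K) is singular (det(I - K) = 0, i.e. 1 ∈ sigma(K)). (I - K) x = y is solvable iff y ⊥ ker((I - K)^*) = span{(-2, 3, 1)}, i.e. iff -2y_1 + 3y_2 + y_3 = 0. When solvable, the solutions are x = y + c·(1, 1, 0), c arbitrary (ker(I - K) = span{(1, 1, 0)}, dimension 1).

K has rank 1, so it is an outer product K = u v^T: every row of K is a multiple of one row vector. Reading off the entries, u = (1, 1, 0) and v = (-2, 3, 1) (row i of K equals u_i·v^T). A rank-one matrix u v^T satisfies K u = u (v·u) and kills the (2)-dimensional subspace v^⊥, so its characteristic polynomial is lambda^2 (lambda - v·u) with v·u = tr K = 1. Hence the eigenvalues of I - K are 1 (multiplicity 2) and 1 - (1) = 0, so det(I - K) = 0. (Direct check: I - K =
[[3, -3, -1],
 [2, -2, -1],
 [0, 0, 1]]
has determinant 0.) So 1 is an eigenvalue of K and (I - K) is not invertible. The finite-dimensional Fredholm alternative says: either (I - K) is invertible, or ker(I - K) ≠ {0} and then range(I - K) = ker((I - K)^*)^⊥, with dim ker(I - K) = dim ker((I - K)^*). We are in the second case, so we need both kernels. Kernel of I - K: (I - K) u = u - u (v·u) = u - u = 0, so ker(I - K) = span{u} = span{(1, 1, 0)} (it is exactly 1-dimensional because rank(I - K) = 2). Kernel of the adjoint: K is real, so (I - K)^* = I - K^T = I - v u^T, and (I - v u^T) v = v - v (u·v) = 0; hence ker((I - K)^*) = span{v} = span{(-2, 3, 1)}. Therefore (I - K) x = y is solvable iff <y, v> = 0, i.e. iff -2y_1 + 3y_2 + y_3 = 0. When this holds, K y = u (v·y) = 0, so (I - K) y = y and x = y is a particular solution; the full solution set is the line x = y + c·u = y + c·(1, 1, 0), c ∈ C.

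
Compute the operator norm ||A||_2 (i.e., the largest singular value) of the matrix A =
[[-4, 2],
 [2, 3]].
||A||_2 = sqrt((33 + sqrt(65))/2) ≈ 4.5311 (= sqrt(largest eigenvalue of A^T A))

||A||_2 = sigma_max(A) = sqrt(lambda_max(A^T A)). Form the symmetric matrix M = A^T A =
[[20, -2],
 [-2, 13]].
Its characteristic polynomial (trace, determinant of M give the coefficients) is
  p(λ) = det(λ I - M) = λ^2 - 33λ + 256.
For λ^2 - 33λ + 256 the discriminant is 65. It is nonnegative but not a perfect square, so the roots are real and irrational: λ = (33 ± sqrt(65))/2 ≈ 20.5311, 12.4689.
So the eigenvalues of A^T A are ≈ 12.4689, 20.5311 (all ≥ 0, as they must be for A^T A). The largest is λ_max = (33 + sqrt(65))/2 ≈ 20.5311, hence ||A||_2 = sqrt(λ_max) = sqrt((33 + sqrt(65))/2) ≈ 4.5311.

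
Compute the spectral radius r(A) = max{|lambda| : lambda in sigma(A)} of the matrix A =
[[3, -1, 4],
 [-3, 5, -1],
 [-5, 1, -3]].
r(A) ≈ 5.1411

The eigenvalues of A are the roots of its characteristic polynomial. With M = A (coefficients from the trace, the sum of principal 2x2 minors, and det A):
  p(λ) = det(λ I - M) = λ^3 - 5λ^2 + 9λ - 50.
No integer candidate from the rational root theorem (±divisors of 50) is a root, so the roots are irrational. The cubic discriminant is Δ = -52891 < 0, so there is one real root and a complex-conjugate pair. p(5) = -5 and p(6) = 40 have opposite signs, so a root lies in (5, 6); Newton's method refines it to λ ≈ 5.1411. Dividing out (λ - (5.1411)) leaves approximately λ^2 + 0.1411λ + 9.7255. For λ^2 + 0.1411λ + 9.7255 the discriminant is -38.8821. It is negative, so the remaining roots are the complex-conjugate pair λ ≈ -0.0706 ± 3.1178i. Their product equals the constant term, so |λ|^2 ≈ 9.7255 and |λ| ≈ 3.1186.
Thus the eigenvalues (to 4 decimals) are 5.1411 (modulus 5.1411); -0.0706 ± 3.1178i (modulus 3.1186). The spectral radius is the largest modulus: r(A) ≈ 5.1411. (Cross-check: r(A) ≤ ||A||_2 ≈ 8.8578; equality holds whenever A is normal, though it can also hold for some non-normal A.)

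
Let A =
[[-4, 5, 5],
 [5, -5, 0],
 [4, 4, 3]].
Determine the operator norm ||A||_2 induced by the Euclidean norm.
||A||_2 ≈ 10.344 (= sqrt(largest eigenvalue of A^T A))

||A||_2 = sigma_max(A) = sqrt(lambda_max(A^T A)). Form the symmetric matrix M = A^T A =
[[57, -29, -8],
 [-29, 66, 37],
 [-8, 37, 34]].
Its characteristic polynomial (trace, sum of principal 2x2 minors, determinant of M give the coefficients) is
  p(λ) = det(λ I - M) = λ^3 - 157λ^2 + 5670λ - 34225.
No integer candidate from the rational root theorem (±divisors of 34225) is a root, so the roots are irrational. The cubic discriminant is Δ = 50287915025 > 0, so there are three distinct real roots. p(7) = -1885 and p(8) = 1599 have opposite signs, so a root lies in (7, 8); Newton's method refines it to λ ≈ 7.5314. p(42) = 1055 and p(43) = -1201 have opposite signs, so a root lies in (42, 43); Newton's method refines it to λ ≈ 42.4709. p(106) = -6241 and p(107) = 15 have opposite signs, so a root lies in (106, 107); Newton's method refines it to λ ≈ 106.9977. Check (Vieta): the three roots sum to 157, matching tr M = 157.
So the eigenvalues of A^T A are ≈ 7.5314, 42.4709, 106.9977 (all ≥ 0, as they must be for A^T A). The largest is λ_max ≈ 106.9977, hence ||A||_2 = sqrt(λ_max) ≈ 10.344.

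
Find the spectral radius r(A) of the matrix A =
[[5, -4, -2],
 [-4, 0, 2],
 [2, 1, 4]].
r(A) ≈ 5.8103

The eigenvalues of A are the roots of its characteristic polynomial. With M = A (coefficients from the trace, the sum of principal 2x2 minors, and det A):
  p(λ) = det(λ I - M) = λ^3 - 9λ^2 + 6λ + 82.
No integer candidate from the rational root theorem (±divisors of 82) is a root, so the roots are irrational. The cubic discriminant is Δ = -20088 < 0, so there is one real root and a complex-conjugate pair. p(-3) = -44 and p(-2) = 26 have opposite signs, so a root lies in (-3, -2); Newton's method refines it to λ ≈ -2.4289. Dividing out (λ - (-2.4289)) leaves approximately λ^2 - 11.4289λ + 33.7599. For λ^2 - 11.4289λ + 33.7599 the discriminant is -4.4194. It is negative, so the remaining roots are the complex-conjugate pair λ ≈ 5.7145 ± 1.0511i. Their product equals the constant term, so |λ|^2 ≈ 33.7599 and |λ| ≈ 5.8103.
Thus the eigenvalues (to 4 decimals) are -2.4289 (modulus 2.4289); 5.7145 ± 1.0511i (modulus 5.8103). The spectral radius is the largest modulus: r(A) ≈ 5.8103. (Cross-check: r(A) ≤ ||A||_2 ≈ 7.7224; equality holds whenever A is normal, though it can also hold for some non-normal A.)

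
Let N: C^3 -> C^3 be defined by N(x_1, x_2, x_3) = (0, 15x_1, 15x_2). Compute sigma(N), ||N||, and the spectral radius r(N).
sigma(N) = {0}; ||N|| = 15; r(N) = 0. (N is nilpotent with N^3 = 0.)

On C^3, N is a strictly lower-triangular matrix with 15 on the subdiagonal and zeros elsewhere, so its characteristic polynomial is lambda^3 and every eigenvalue is 0: sigma(N) = {0}. For the operator norm, N e_i = 15e_{i+1} for i = 1, ..., 2 and N e_3 = 0, so the singular values of N are 15 (with multiplicity 2) and 0; hence ||N|| = 15. The spectral radius r(N) = max|lambda| = 0. Note ||N|| > r(N) — characteristic of non-normal nilpotent operators. Indeed N^3 = 0.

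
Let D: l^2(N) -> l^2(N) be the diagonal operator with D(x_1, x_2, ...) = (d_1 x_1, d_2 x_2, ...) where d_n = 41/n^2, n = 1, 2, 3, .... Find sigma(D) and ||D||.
sigma(D) = {41/n^2 : n ≥ 1} ∪ {0}; ||D|| = 41

A bounded diagonal operator on l^2 with diagonal entries d_n has spectrum equal to the closure of {d_n : n ≥ 1}: every d_n is an eigenvalue (with eigenvector e_n), so {d_n} ⊂ sigma(D); the spectrum is closed, so its closure is too; and for lambda not in the closure, (D - lambda I) has bounded inverse (the diagonal entries 1/(d_n - lambda) are bounded). For our sequence d_n = 41/n^2, n = 1, 2, 3, ...:
  - {d_n} = {41/n^2 : n ≥ 1}; the only limit point is 0
  - closure = {41/n^2 : n ≥ 1} ∪ {0}
For the norm: a diagonal operator has ||D|| = sup_n |d_n|. Here d_n = 41/n^2 is positive and decreasing, so sup_n |d_n| = d_1 = 41. So ||D|| = 41.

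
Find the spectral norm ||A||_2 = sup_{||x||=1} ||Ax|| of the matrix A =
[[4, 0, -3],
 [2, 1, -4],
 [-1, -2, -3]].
||A||_2 ≈ 6.7609 (= sqrt(largest eigenvalue of A^T A))

||A||_2 = sigma_max(A) = sqrt(lambda_max(A^T A)). Form the symmetric matrix M = A^T A =
[[21, 4, -17],
 [4, 5, 2],
 [-17, 2, 34]].
Its characteristic polynomial (trace, sum of principal 2x2 minors, determinant of M give the coefficients) is
  p(λ) = det(λ I - M) = λ^3 - 60λ^2 + 680λ - 1225.
No integer candidate from the rational root theorem (±divisors of 1225) is a root, so the roots are irrational. The cubic discriminant is Δ = 207635125 > 0, so there are three distinct real roots. p(2) = -97 and p(3) = 302 have opposite signs, so a root lies in (2, 3); Newton's method refines it to λ ≈ 2.2204. p(12) = 23 and p(13) = -328 have opposite signs, so a root lies in (12, 13); Newton's method refines it to λ ≈ 12.0698. p(45) = -1000 and p(46) = 431 have opposite signs, so a root lies in (45, 46); Newton's method refines it to λ ≈ 45.7099. Check (Vieta): the three roots sum to 60, matching tr M = 60.
So the eigenvalues of A^T A are ≈ 2.2204, 12.0698, 45.7099 (all ≥ 0, as they must be for A^T A). The largest is λ_max ≈ 45.7099, hence ||A||_2 = sqrt(λ_max) ≈ 6.7609.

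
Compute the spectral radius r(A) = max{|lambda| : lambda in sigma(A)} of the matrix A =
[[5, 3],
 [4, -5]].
r(A) = sqrt(148)/2 ≈ 6.0828

The eigenvalues of A are the roots of its characteristic polynomial. With M = A (coefficients from the trace and determinant):
  p(λ) = det(λ I - M) = λ^2 - 37.
For λ^2 - 37 the discriminant is 148. It is nonnegative but not a perfect square, so the roots are real and irrational: λ = ± sqrt(148)/2 ≈ 6.0828, -6.0828.
Thus the eigenvalues (to 4 decimals) are 6.0828 (modulus 6.0828); -6.0828 (modulus 6.0828). The spectral radius is the largest modulus: r(A) = sqrt(148)/2 ≈ 6.0828. (Cross-check: r(A) ≤ ||A||_2 ≈ 6.6033; equality holds whenever A is normal, though it can also hold for some non-normal A.)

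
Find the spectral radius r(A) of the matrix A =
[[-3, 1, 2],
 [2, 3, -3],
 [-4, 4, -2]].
r(A) ≈ 4.2208

The eigenvalues of A are the roots of its characteristic polynomial. With M = A (coefficients from the trace, the sum of principal 2x2 minors, and det A):
  p(λ) = det(λ I - M) = λ^3 + 2λ^2 + 9λ - 38.
No integer candidate from the rational root theorem (±divisors of 38) is a root, so the roots are irrational. The cubic discriminant is Δ = -52676 < 0, so there is one real root and a complex-conjugate pair. p(2) = -4 and p(3) = 34 have opposite signs, so a root lies in (2, 3); Newton's method refines it to λ ≈ 2.133. Dividing out (λ - (2.133)) leaves approximately λ^2 + 4.133λ + 17.8155. For λ^2 + 4.133λ + 17.8155 the discriminant is -54.1806. It is negative, so the remaining roots are the complex-conjugate pair λ ≈ -2.0665 ± 3.6804i. Their product equals the constant term, so |λ|^2 ≈ 17.8155 and |λ| ≈ 4.2208.
Thus the eigenvalues (to 4 decimals) are 2.133 (modulus 2.133); -2.0665 ± 3.6804i (modulus 4.2208). The spectral radius is the largest modulus: r(A) ≈ 4.2208. (Cross-check: r(A) ≤ ||A||_2 ≈ 6.5655; equality holds whenever A is normal, though it can also hold for some non-normal A.)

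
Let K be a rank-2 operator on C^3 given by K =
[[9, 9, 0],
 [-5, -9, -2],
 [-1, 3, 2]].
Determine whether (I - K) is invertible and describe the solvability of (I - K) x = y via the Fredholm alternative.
(I - K) is invertible (det(I - K) = -31 ≠ 0), so for every y in C^3 the equation (I - K) x = y has a unique solution.

K has rank 2 and factors as K = U V^T = u1 v1^T + u2 v2^T with u1 = (3, -2, 0), v1 = (3, 3, 0), u2 = (0, 1, -1), v2 = (1, -3, -2) (multiplying out reproduces the displayed K). The nonzero eigenvalues of U V^T coincide with those of the 2 x 2 matrix G = V^T U = [[v1·u1, v1·u2], [v2·u1, v2·u2]] = [[3, 3], [9, -1]], and by the Sylvester determinant identity det(I_3 - U V^T) = det(I_2 - V^T U) = det([[-2, -3], [-9, 2]]) = (-2)(2) - (-3)(-9) = -31. (Direct check: I - K =
[[-8, -9, 0],
 [5, 10, 2],
 [1, -3, -1]]
has determinant -31.) The finite-dimensional Fredholm alternative says: either (I - K) is invertible, or ker(I - K) ≠ {0} and then range(I - K) = ker((I - K)^*)^⊥, with dim ker(I - K) = dim ker((I - K)^*). Since det(I - K) ≠ 0, 1 is not an eigenvalue of K and ker(I - K) = {0}, so we are in the first case: for every y there is a unique x = (I - K)^(-1) y. (Explicitly, by the Woodbury identity, (I - U V^T)^(-1) = I + U (I_2 - G)^(-1) V^T.)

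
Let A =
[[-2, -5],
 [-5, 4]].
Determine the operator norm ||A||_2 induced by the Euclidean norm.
||A||_2 = sqrt((70 + sqrt(544))/2) ≈ 6.831 (= sqrt(largest eigenvalue of A^T A))

||A||_2 = sigma_max(A) = sqrt(lambda_max(A^T A)). Form the symmetric matrix M = A^T A =
[[29, -10],
 [-10, 41]].
Its characteristic polynomial (trace, determinant of M give the coefficients) is
  p(λ) = det(λ I - M) = λ^2 - 70λ + 1089.
For λ^2 - 70λ + 1089 the discriminant is 544. It is nonnegative but not a perfect square, so the roots are real and irrational: λ = (70 ± sqrt(544))/2 ≈ 46.6619, 23.3381.
So the eigenvalues of A^T A are ≈ 23.3381, 46.6619 (all ≥ 0, as they must be for A^T A). The largest is λ_max = (70 + sqrt(544))/2 ≈ 46.6619, hence ||A||_2 = sqrt(λ_max) = sqrt((70 + sqrt(544))/2) ≈ 6.831.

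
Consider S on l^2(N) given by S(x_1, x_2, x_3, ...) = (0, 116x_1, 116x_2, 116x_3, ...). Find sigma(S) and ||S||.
sigma(S) = closed disk {z in C : |z| ≤ 116}; ||S|| = 116

Note S = 116·U where U is the unit right shift (U x)_k = x_{k-1} (with x_0 := 0); so ||S|| = 116||U|| and sigma(S) = 116·sigma(U). ||S x||^2 = sum_{k≥1} |116x_k|^2 = 13456||x||^2, so ||S|| = 116 and sigma(S) ⊂ {|z| ≤ 116}. For any |lambda| < 116, the equation (S - lambda I) x = 0 forces x_1 = 0, then 116x_k = lambda x_{k+1} ⇒ x = 0, so S has no eigenvalues. But (S - lambda I) is not surjective for |lambda| < 116: solving (S - lambda I) x = e_1 would require x_n proportional to (lambda/116)^(-n), which is not in l^2. So every |lambda| < 116 lies in the residual spectrum. The boundary |lambda| = 116 is in the approximate point spectrum (the spectrum is closed). Hence sigma(S) is the closed disk of radius 116.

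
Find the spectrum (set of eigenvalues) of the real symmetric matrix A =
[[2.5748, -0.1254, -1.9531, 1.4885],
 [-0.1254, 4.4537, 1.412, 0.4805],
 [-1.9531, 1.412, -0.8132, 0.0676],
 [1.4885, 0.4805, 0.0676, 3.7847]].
sigma(A) ≈ {-2, 2, 5} (5 with multiplicity 2)

A is real symmetric, so its spectrum consists of real eigenvalues. Expanding the characteristic polynomial of the displayed matrix gives
  det(λ I - A) = p(λ) = λ^4 + (-10)λ^3 + (21)λ^2 + (40.0024)λ + (-100.0048).
Solving p(λ) = 0 yields eigenvalues ≈ -2, 2, 5, 5. (A is shown rounded to 4 decimals, so these recover the underlying integer eigenvalues to within that precision.)
Verification: the trace of A = 10 equals the sum of eigenvalues 10, and det(A) ≈ -100.0048 matches the eigenvalue product -100.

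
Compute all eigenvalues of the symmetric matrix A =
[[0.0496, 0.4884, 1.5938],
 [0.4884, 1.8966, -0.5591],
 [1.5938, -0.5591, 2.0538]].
sigma(A) ≈ {-1, 2, 3}

A is real symmetric, so its spectrum consists of real eigenvalues. Expanding the characteristic polynomial of the displayed matrix gives
  det(λ I - A) = p(λ) = λ^3 + (-4)λ^2 + (1)λ + (6).
Solving p(λ) = 0 yields eigenvalues ≈ -1, 2, 3. (A is shown rounded to 4 decimals, so these recover the underlying integer eigenvalues to within that precision.)
Verification: the trace of A = 4 equals the sum of eigenvalues 4, and det(A) ≈ -6.0004 matches the eigenvalue product -6.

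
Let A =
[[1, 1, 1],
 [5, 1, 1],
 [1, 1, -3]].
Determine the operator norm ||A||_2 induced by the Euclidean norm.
||A||_2 ≈ 5.4106 (= sqrt(largest eigenvalue of A^T A))

||A||_2 = sigma_max(A) = sqrt(lambda_max(A^T A)). Form the symmetric matrix M = A^T A =
[[27, 7, 3],
 [7, 3, -1],
 [3, -1, 11]].
Its characteristic polynomial (trace, sum of principal 2x2 minors, determinant of M give the coefficients) is
  p(λ) = det(λ I - M) = λ^3 - 41λ^2 + 352λ - 256.
No integer candidate from the rational root theorem (±divisors of 256) is a root, so the roots are irrational. The cubic discriminant is Δ = 27983872 > 0, so there are three distinct real roots. p(0) = -256 and p(1) = 56 have opposite signs, so a root lies in (0, 1); Newton's method refines it to λ ≈ 0.8004. p(10) = 164 and p(11) = -14 have opposite signs, so a root lies in (10, 11); Newton's method refines it to λ ≈ 10.9249. p(29) = -140 and p(30) = 404 have opposite signs, so a root lies in (29, 30); Newton's method refines it to λ ≈ 29.2747. Check (Vieta): the three roots sum to 41, matching tr M = 41.
So the eigenvalues of A^T A are ≈ 0.8004, 10.9249, 29.2747 (all ≥ 0, as they must be for A^T A). The largest is λ_max ≈ 29.2747, hence ||A||_2 = sqrt(λ_max) ≈ 5.4106.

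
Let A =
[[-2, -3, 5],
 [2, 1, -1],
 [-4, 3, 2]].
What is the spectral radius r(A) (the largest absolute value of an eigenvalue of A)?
r(A) ≈ 5.084

The eigenvalues of A are the roots of its characteristic polynomial. With M = A (coefficients from the trace, the sum of principal 2x2 minors, and det A):
  p(λ) = det(λ I - M) = λ^3 - λ^2 + 25λ - 40.
No integer candidate from the rational root theorem (±divisors of 40) is a root, so the roots are irrational. The cubic discriminant is Δ = -87235 < 0, so there is one real root and a complex-conjugate pair. p(1) = -15 and p(2) = 14 have opposite signs, so a root lies in (1, 2); Newton's method refines it to λ ≈ 1.5475. Dividing out (λ - (1.5475)) leaves approximately λ^2 + 0.5475λ + 25.8474. For λ^2 + 0.5475λ + 25.8474 the discriminant is -103.0896. It is negative, so the remaining roots are the complex-conjugate pair λ ≈ -0.2738 ± 5.0767i. Their product equals the constant term, so |λ|^2 ≈ 25.8474 and |λ| ≈ 5.084.
Thus the eigenvalues (to 4 decimals) are 1.5475 (modulus 1.5475); -0.2738 ± 5.0767i (modulus 5.084). The spectral radius is the largest modulus: r(A) ≈ 5.084. (Cross-check: r(A) ≤ ||A||_2 ≈ 6.9383; equality holds whenever A is normal, though it can also hold for some non-normal A.)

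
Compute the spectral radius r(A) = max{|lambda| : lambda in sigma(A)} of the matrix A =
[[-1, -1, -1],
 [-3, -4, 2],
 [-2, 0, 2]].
r(A) ≈ 4.7054

The eigenvalues of A are the roots of its characteristic polynomial. With M = A (coefficients from the trace, the sum of principal 2x2 minors, and det A):
  p(λ) = det(λ I - M) = λ^3 + 3λ^2 - 11λ - 14.
No integer candidate from the rational root theorem (±divisors of 14) is a root, so the roots are irrational. The cubic discriminant is Δ = 10949 > 0, so there are three distinct real roots. p(-5) = -9 and p(-4) = 14 have opposite signs, so a root lies in (-5, -4); Newton's method refines it to λ ≈ -4.7054. p(-2) = 12 and p(-1) = -1 have opposite signs, so a root lies in (-2, -1); Newton's method refines it to λ ≈ -1.0715. p(2) = -16 and p(3) = 7 have opposite signs, so a root lies in (2, 3); Newton's method refines it to λ ≈ 2.7769. Check (Vieta): the three roots sum to -3, matching tr M = -3.
Thus the eigenvalues (to 4 decimals) are -4.7054 (modulus 4.7054); -1.0715 (modulus 1.0715); 2.7769 (modulus 2.7769). The spectral radius is the largest modulus: r(A) ≈ 4.7054. (Cross-check: r(A) ≤ ||A||_2 ≈ 5.8056; equality holds whenever A is normal, though it can also hold for some non-normal A.)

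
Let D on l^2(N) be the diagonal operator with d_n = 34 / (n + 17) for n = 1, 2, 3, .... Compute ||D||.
||D|| = 17/9 (attained at n = 1)

For D diagonal, ||D|| = sup_n |d_n| = sup_n 34/(n + 17). This is positive and strictly decreasing in n, so the supremum is attained at n = 1: d_1 = 34/(1 + 17) = 17/9. Hence ||D|| = 17/9.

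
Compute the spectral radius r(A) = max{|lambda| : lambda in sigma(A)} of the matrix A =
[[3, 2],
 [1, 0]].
r(A) = (3 + sqrt(17))/2 ≈ 3.5616

The eigenvalues of A are the roots of its characteristic polynomial. With M = A (coefficients from the trace and determinant):
  p(λ) = det(λ I - M) = λ^2 - 3λ - 2.
For λ^2 - 3λ - 2 the discriminant is 17. It is nonnegative but not a perfect square, so the roots are real and irrational: λ = (3 ± sqrt(17))/2 ≈ 3.5616, -0.5616.
Thus the eigenvalues (to 4 decimals) are 3.5616 (modulus 3.5616); -0.5616 (modulus 0.5616). The spectral radius is the largest modulus: r(A) = (3 + sqrt(17))/2 ≈ 3.5616. (Cross-check: r(A) ≤ ||A||_2 ≈ 3.7025; equality holds whenever A is normal, though it can also hold for some non-normal A.)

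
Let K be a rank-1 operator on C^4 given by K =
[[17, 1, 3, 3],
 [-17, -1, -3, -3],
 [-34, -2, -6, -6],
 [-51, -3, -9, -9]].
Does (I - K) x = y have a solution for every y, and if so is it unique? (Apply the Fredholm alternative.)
(I - K) is singular (det(I - K) = 0, i.e. 1 ∈ sigma(K)). (I - K) x = y is solvable iff y ⊥ ker((I - K)^*) = span{(17, 1, 3, 3)}, i.e. iff 17y_1 + y_2 + 3y_3 + 3y_4 = 0. When solvable, the solutions are x = y + c·(1, -1, -2, -3), c arbitrary (ker(I - K) = span{(1, -1, -2, -3)}, dimension 1).

K has rank 1, so it is an outer product K = u v^T: every row of K is a multiple of one row vector. Reading off the entries, u = (1, -1, -2, -3) and v = (17, 1, 3, 3) (row i of K equals u_i·v^T). A rank-one matrix u v^T satisfies K u = u (v·u) and kills the (3)-dimensional subspace v^⊥, so its characteristic polynomial is lambda^3 (lambda - v·u) with v·u = tr K = 1. Hence the eigenvalues of I - K are 1 (multiplicity 3) and 1 - (1) = 0, so det(I - K) = 0. (Direct check: I - K =
[[-16, -1, -3, -3],
 [17, 2, 3, 3],
 [34, 2, 7, 6],
 [51, 3, 9, 10]]
has determinant 0.) So 1 is an eigenvalue of K and (I - K) is not invertible. The finite-dimensional Fredholm alternative says: either (I - K) is invertible, or ker(I - K) ≠ {0} and then range(I - K) = ker((I - K)^*)^⊥, with dim ker(I - K) = dim ker((I - K)^*). We are in the second case, so we need both kernels. Kernel of I - K: (I - K) u = u - u (v·u) = u - u = 0, so ker(I - K) = span{u} = span{(1, -1, -2, -3)} (it is exactly 1-dimensional because rank(I - K) = 3). Kernel of the adjoint: K is real, so (I - K)^* = I - K^T = I - v u^T, and (I - v u^T) v = v - v (u·v) = 0; hence ker((I - K)^*) = span{v} = span{(17, 1, 3, 3)}. Therefore (I - K) x = y is solvable iff <y, v> = 0, i.e. iff 17y_1 + y_2 + 3y_3 + 3y_4 = 0. When this holds, K y = u (v·y) = 0, so (I - K) y = y and x = y is a particular solution; the full solution set is the line x = y + c·u = y + c·(1, -1, -2, -3), c ∈ C.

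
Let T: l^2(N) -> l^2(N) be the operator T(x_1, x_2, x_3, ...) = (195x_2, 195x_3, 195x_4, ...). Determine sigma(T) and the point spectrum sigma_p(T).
sigma(T) = closed disk {z in C : |z| ≤ 195}; sigma_p(T) = open disk {z in C : |z| < 195}

Note T = 195·V where V is the unit left shift (V x)_k = x_{k+1}; so sigma(T) = 195·sigma(V) and ||T|| = 195||V||. ||T x||^2 = 38025sum_{k≥2} |x_k|^2 ≤ 38025||x||^2, with equality on {x : x_1 = 0}, so ||T|| = 195. For any lambda with |lambda| < 195, set r = lambda/195 (|r| < 1); the vector x = (1, r, r^2, ...) is in l^2 and satisfies T x = 195(r, r^2, ...) = lambda x, so lambda is an eigenvalue. On the boundary |lambda| = 195 the geometric series diverges, so no l^2 eigenvector exists, but these lambda lie in the approximate point spectrum. Hence sigma(T) is the closed disk of radius 195 and sigma_p(T) is the open disk.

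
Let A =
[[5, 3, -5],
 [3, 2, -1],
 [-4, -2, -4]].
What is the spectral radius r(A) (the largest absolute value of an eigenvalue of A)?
r(A) ≈ 8.5603

The eigenvalues of A are the roots of its characteristic polynomial. With M = A (coefficients from the trace, the sum of principal 2x2 minors, and det A):
  p(λ) = det(λ I - M) = λ^3 - 3λ^2 - 49λ + 12.
No integer candidate from the rational root theorem (±divisors of 12) is a root, so the roots are irrational. The cubic discriminant is Δ = 521365 > 0, so there are three distinct real roots. p(-6) = -18 and p(-5) = 57 have opposite signs, so a root lies in (-6, -5); Newton's method refines it to λ ≈ -5.8019. p(0) = 12 and p(1) = -39 have opposite signs, so a root lies in (0, 1); Newton's method refines it to λ ≈ 0.2416. p(8) = -60 and p(9) = 57 have opposite signs, so a root lies in (8, 9); Newton's method refines it to λ ≈ 8.5603. Check (Vieta): the three roots sum to 3, matching tr M = 3.
Thus the eigenvalues (to 4 decimals) are -5.8019 (modulus 5.8019); 0.2416 (modulus 0.2416); 8.5603 (modulus 8.5603). The spectral radius is the largest modulus: r(A) ≈ 8.5603. (Cross-check: r(A) ≤ ||A||_2 ≈ 8.5933; equality holds whenever A is normal, though it can also hold for some non-normal A.)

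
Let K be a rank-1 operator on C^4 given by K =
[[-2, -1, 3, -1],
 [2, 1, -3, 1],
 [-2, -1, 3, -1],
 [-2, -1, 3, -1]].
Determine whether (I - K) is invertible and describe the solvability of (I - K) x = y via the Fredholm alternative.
(I - K) is singular (det(I - K) = 0, i.e. 1 ∈ sigma(K)). (I - K) x = y is solvable iff y ⊥ ker((I - K)^*) = span{(-2, -1, 3, -1)}, i.e. iff -2y_1 - y_2 + 3y_3 - y_4 = 0. When solvable, the solutions are x = y + c·(1, -1, 1, 1), c arbitrary (ker(I - K) = span{(1, -1, 1, 1)}, dimension 1).

K has rank 1, so it is an outer product K = u v^T: every row of K is a multiple of one row vector. Reading off the entries, u = (1, -1, 1, 1) and v = (-2, -1, 3, -1) (row i of K equals u_i·v^T). A rank-one matrix u v^T satisfies K u = u (v·u) and kills the (3)-dimensional subspace v^⊥, so its characteristic polynomial is lambda^3 (lambda - v·u) with v·u = tr K = 1. Hence the eigenvalues of I - K are 1 (multiplicity 3) and 1 - (1) = 0, so det(I - K) = 0. (Direct check: I - K =
[[3, 1, -3, 1],
 [-2, 0, 3, -1],
 [2, 1, -2, 1],
 [2, 1, -3, 2]]
has determinant 0.) So 1 is an eigenvalue of K and (I - K) is not invertible. The finite-dimensional Fredholm alternative says: either (I - K) is invertible, or ker(I - K) ≠ {0} and then range(I - K) = ker((I - K)^*)^⊥, with dim ker(I - K) = dim ker((I - K)^*). We are in the second case, so we need both kernels. Kernel of I - K: (I - K) u = u - u (v·u) = u - u = 0, so ker(I - K) = span{u} = span{(1, -1, 1, 1)} (it is exactly 1-dimensional because rank(I - K) = 3). Kernel of the adjoint: K is real, so (I - K)^* = I - K^T = I - v u^T, and (I - v u^T) v = v - v (u·v) = 0; hence ker((I - K)^*) = span{v} = span{(-2, -1, 3, -1)}. Therefore (I - K) x = y is solvable iff <y, v> = 0, i.e. iff -2y_1 - y_2 + 3y_3 - y_4 = 0. When this holds, K y = u (v·y) = 0, so (I - K) y = y and x = y is a particular solution; the full solution set is the line x = y + c·u = y + c·(1, -1, 1, 1), c ∈ C.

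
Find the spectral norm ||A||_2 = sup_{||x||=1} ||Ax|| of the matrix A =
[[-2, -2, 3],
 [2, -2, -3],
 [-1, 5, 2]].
||A||_2 ≈ 6.569 (= sqrt(largest eigenvalue of A^T A))

||A||_2 = sigma_max(A) = sqrt(lambda_max(A^T A)). Form the symmetric matrix M = A^T A =
[[9, -5, -14],
 [-5, 33, 10],
 [-14, 10, 22]].
Its characteristic polynomial (trace, sum of principal 2x2 minors, determinant of M give the coefficients) is
  p(λ) = det(λ I - M) = λ^3 - 64λ^2 + 900λ - 16.
No integer candidate from the rational root theorem (±divisors of 16) is a root, so the roots are irrational. The cubic discriminant is Δ = 401564672 > 0, so there are three distinct real roots. p(0) = -16 and p(1) = 821 have opposite signs, so a root lies in (0, 1); Newton's method refines it to λ ≈ 0.0178. p(20) = 384 and p(21) = -79 have opposite signs, so a root lies in (20, 21); Newton's method refines it to λ ≈ 20.83. p(43) = -145 and p(44) = 864 have opposite signs, so a root lies in (43, 44); Newton's method refines it to λ ≈ 43.1522. Check (Vieta): the three roots sum to 64, matching tr M = 64.
So the eigenvalues of A^T A are ≈ 0.0178, 20.83, 43.1522 (all ≥ 0, as they must be for A^T A). The largest is λ_max ≈ 43.1522, hence ||A||_2 = sqrt(λ_max) ≈ 6.569.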